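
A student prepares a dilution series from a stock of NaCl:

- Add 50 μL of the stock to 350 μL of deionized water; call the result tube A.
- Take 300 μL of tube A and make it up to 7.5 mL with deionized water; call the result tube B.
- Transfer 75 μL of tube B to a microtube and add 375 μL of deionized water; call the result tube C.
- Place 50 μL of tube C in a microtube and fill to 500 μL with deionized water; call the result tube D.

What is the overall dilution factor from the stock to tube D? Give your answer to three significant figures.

1.20 × 10^4

Step 1: 50 μL + 350 μL = 400 μL total → factor 400/50 = 8
Step 2: 300 μL brought to 7.5 mL → factor 7500/300 = 25
Step 3: 75 μL + 375 μL = 450 μL total → factor 450/75 = 6
Step 4: 50 μL brought to 500 μL → factor 500/50 = 10
Overall dilution factor = 8 × 25 × 6 × 10 = 12000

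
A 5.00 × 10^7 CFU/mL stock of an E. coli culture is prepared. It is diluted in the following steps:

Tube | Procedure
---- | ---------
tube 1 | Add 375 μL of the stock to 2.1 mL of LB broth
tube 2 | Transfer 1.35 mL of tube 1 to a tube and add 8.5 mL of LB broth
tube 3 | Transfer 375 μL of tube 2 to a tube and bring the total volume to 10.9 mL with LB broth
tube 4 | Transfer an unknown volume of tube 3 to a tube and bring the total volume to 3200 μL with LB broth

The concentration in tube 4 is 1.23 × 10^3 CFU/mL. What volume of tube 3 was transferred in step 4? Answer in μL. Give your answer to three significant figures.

Step 1: 375 μL + 2.1 mL = 2475 μL total → factor 2475/375 = 6.6
Step 2: 1.35 mL + 8.5 mL = 9.85 mL total → factor 9.85/1.35 = 7.2963
Step 3: 375 μL brought to 10.9 mL → factor 10900/375 = 29.067
Step 4: v brought to 3200 μL → factor = 3200 μL/v
Product of known-step factors = 1399.7
Overall factor = 5.00 × 10^7 CFU/mL / (1.23 × 10^3 CFU/mL) = 40650
Step-4 factor = 40650 / 1399.7 = 29.042
v = 3200 μL / 29.042 = 110 μL

110 μL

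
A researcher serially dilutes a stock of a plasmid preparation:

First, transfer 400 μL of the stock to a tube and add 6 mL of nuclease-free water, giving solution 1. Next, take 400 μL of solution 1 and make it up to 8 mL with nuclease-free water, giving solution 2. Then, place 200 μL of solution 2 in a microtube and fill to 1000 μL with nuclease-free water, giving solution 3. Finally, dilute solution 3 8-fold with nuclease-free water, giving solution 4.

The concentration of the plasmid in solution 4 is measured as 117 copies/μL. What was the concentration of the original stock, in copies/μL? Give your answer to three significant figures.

Step 1: 400 μL + 6 mL = 6400 μL total → factor 6400/400 = 16
Step 2: 400 μL brought to 8 mL → factor 8000/400 = 20
Step 3: 200 μL brought to 1000 μL → factor 1000/200 = 5
Step 4: 8-fold → factor 8
Overall dilution factor = 16 × 20 × 5 × 8 = 12800
Stock = 117 copies/μL × 12800 = 1.50 × 10^6 copies/μL

1.50 × 10^6 copies/μL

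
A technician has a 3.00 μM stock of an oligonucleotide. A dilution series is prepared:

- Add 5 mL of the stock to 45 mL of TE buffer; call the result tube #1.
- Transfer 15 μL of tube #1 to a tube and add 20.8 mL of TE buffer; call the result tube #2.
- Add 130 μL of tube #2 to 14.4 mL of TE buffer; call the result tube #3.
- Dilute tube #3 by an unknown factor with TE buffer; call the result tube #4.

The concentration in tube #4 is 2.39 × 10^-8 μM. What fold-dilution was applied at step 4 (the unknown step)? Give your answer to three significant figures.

80.9-fold

Step 1: 5 mL + 45 mL = 50 mL total → factor 50/5 = 10
Step 2: 15 μL + 20.8 mL = 20815 μL total → factor 20815/15 = 1387.7
Step 3: 130 μL + 14.4 mL = 14530 μL total → factor 14530/130 = 111.77
Step 4: unknown factor x
Product of known-step factors = 1.551 × 10^6
Overall factor = 3.00 μM / (2.39 × 10^-8 μM) = 1.2552 × 10^8
x = 1.2552 × 10^8 / 1.551 × 10^6 = 80.9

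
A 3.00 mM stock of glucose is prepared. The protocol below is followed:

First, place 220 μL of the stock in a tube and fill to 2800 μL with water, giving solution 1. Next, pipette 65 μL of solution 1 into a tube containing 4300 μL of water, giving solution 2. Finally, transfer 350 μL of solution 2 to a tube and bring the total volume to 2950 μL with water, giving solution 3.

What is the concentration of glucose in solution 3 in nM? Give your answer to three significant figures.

416 nM

Step 1: 220 μL brought to 2800 μL → factor 2800/220 = 12.727
Step 2: 65 μL + 4300 μL = 4365 μL total → factor 4365/65 = 67.154
Step 3: 350 μL brought to 2950 μL → factor 2950/350 = 8.4286
Overall dilution factor = 12.727 × 67.154 × 8.4286 = 7203.8
Final = 3.00 mM / 7203.8 = 0.0004164 mM = 416 nM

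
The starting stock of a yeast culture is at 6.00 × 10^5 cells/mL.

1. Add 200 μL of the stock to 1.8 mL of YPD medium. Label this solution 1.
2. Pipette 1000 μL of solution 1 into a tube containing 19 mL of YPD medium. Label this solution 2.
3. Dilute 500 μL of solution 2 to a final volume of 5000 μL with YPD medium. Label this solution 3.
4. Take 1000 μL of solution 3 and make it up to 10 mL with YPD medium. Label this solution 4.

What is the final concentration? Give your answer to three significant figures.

Step 1: 200 μL + 1.8 mL = 2000 μL total → factor 2000/200 = 10
Step 2: 1000 μL + 19 mL = 20000 μL total → factor 20000/1000 = 20
Step 3: 500 μL brought to 5000 μL → factor 5000/500 = 10
Step 4: 1000 μL brought to 10 mL → factor 10000/1000 = 10
Overall dilution factor = 10 × 20 × 10 × 10 = 20000
Final = 6.00 × 10^5 cells/mL / 20000 = 30.0 cells/mL

30.0 cells/mL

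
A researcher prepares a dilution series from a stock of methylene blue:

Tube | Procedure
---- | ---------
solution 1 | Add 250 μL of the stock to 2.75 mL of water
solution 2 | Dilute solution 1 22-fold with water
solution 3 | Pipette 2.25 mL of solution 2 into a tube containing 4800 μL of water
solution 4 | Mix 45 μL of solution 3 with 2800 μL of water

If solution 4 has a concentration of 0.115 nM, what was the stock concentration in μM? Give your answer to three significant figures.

Step 1: 250 μL + 2.75 mL = 3000 μL total → factor 3000/250 = 12
Step 2: 22-fold → factor 22
Step 3: 2.25 mL + 4800 μL = 7.05 mL total → factor 7.05/2.25 = 3.1333
Step 4: 45 μL + 2800 μL = 2845 μL total → factor 2845/45 = 63.222
Overall dilution factor = 12 × 22 × 3.1333 × 63.222 = 52297
Stock = 0.115 nM × 52297 = 6014 nM = 6.01 μM

6.01 μM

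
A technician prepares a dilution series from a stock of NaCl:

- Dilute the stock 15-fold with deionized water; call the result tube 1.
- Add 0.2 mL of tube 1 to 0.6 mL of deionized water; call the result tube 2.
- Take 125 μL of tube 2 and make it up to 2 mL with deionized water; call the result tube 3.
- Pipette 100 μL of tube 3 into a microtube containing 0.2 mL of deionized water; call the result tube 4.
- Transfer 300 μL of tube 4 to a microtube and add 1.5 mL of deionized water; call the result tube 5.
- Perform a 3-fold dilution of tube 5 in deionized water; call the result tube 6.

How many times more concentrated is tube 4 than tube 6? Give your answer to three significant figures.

18.0

Step 1: 15-fold → factor 15
Step 2: 0.2 mL + 0.6 mL = 0.8 mL total → factor 0.8/0.2 = 4
Step 3: 125 μL brought to 2 mL → factor 2000/125 = 16
Step 4: 100 μL + 0.2 mL = 300 μL total → factor 300/100 = 3
Step 5: 300 μL + 1.5 mL = 1800 μL total → factor 1800/300 = 6
Step 6: 3-fold → factor 3
Dilution factor to tube 4 = 2880; to tube 6 = 51840
[tube 4]/[tube 6] = (factor to tube 6)/(factor to tube 4) = 51840/2880 = 18.0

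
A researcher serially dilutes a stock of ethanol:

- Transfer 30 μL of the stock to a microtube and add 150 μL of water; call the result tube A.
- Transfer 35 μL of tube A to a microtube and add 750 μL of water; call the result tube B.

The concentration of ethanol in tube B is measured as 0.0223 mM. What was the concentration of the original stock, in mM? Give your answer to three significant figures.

Step 1: 30 μL + 150 μL = 180 μL total → factor 180/30 = 6
Step 2: 35 μL + 750 μL = 785 μL total → factor 785/35 = 22.429
Overall dilution factor = 6 × 22.429 = 134.57
Stock = 0.0223 mM × 134.57 = 3.00 mM

3.00 mM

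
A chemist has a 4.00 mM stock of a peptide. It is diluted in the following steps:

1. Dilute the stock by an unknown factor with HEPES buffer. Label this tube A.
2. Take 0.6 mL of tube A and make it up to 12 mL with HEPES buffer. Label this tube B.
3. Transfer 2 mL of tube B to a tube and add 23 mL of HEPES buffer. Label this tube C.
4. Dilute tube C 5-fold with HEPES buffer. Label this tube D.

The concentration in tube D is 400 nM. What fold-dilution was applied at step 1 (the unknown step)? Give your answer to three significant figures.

Step 1: unknown factor x
Step 2: 0.6 mL brought to 12 mL → factor 12/0.6 = 20
Step 3: 2 mL + 23 mL = 25 mL total → factor 25/2 = 12.5
Step 4: 5-fold → factor 5
Product of known-step factors = 1250
Overall factor = 4.00 mM / (400 nM) = 10000
x = 10000 / 1250 = 8.00

8.00-fold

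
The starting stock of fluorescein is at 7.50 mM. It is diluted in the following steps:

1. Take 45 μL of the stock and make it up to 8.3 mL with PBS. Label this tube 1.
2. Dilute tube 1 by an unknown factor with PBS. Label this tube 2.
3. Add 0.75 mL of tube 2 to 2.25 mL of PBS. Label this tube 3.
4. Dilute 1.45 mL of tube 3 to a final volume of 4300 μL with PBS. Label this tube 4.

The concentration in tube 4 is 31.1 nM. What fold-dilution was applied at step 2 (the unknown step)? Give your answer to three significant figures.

110-fold

Step 1: 45 μL brought to 8.3 mL → factor 8300/45 = 184.44
Step 2: unknown factor x
Step 3: 0.75 mL + 2.25 mL = 3 mL total → factor 3/0.75 = 4
Step 4: 1.45 mL brought to 4300 μL → factor 4.3/1.45 = 2.9655
Product of known-step factors = 2187.9
Overall factor = 7.50 mM / (31.1 nM) = 2.4116 × 10^5
x = 2.4116 × 10^5 / 2187.9 = 110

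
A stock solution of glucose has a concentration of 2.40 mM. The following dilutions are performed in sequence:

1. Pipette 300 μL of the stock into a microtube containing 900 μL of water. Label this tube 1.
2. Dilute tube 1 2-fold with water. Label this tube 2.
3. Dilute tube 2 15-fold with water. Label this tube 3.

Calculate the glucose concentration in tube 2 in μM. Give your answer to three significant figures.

300 μM

Step 1: 300 μL + 900 μL = 1200 μL total → factor 1200/300 = 4
Step 2: 2-fold → factor 2
Dilution factor through tube 2 = 4 × 2 = 8
[tube 2] = 2.40 mM / 8 = 0.3000 mM = 300 μM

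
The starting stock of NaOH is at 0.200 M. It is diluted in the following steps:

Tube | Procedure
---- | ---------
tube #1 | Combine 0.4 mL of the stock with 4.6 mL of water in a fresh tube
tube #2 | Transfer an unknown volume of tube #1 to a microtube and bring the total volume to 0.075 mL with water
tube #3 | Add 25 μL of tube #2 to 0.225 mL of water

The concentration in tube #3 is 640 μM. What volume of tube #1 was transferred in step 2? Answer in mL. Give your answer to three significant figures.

Step 1: 0.4 mL + 4.6 mL = 5 mL total → factor 5/0.4 = 12.5
Step 2: v brought to 0.075 mL → factor = 0.075 mL/v
Step 3: 25 μL + 0.225 mL = 250 μL total → factor 250/25 = 10
Product of known-step factors = 125
Overall factor = 0.200 M / (640 μM) = 312.5
Step-2 factor = 312.5 / 125 = 2.5
v = 0.075 mL / 2.5 = 0.0300 mL

0.0300 mL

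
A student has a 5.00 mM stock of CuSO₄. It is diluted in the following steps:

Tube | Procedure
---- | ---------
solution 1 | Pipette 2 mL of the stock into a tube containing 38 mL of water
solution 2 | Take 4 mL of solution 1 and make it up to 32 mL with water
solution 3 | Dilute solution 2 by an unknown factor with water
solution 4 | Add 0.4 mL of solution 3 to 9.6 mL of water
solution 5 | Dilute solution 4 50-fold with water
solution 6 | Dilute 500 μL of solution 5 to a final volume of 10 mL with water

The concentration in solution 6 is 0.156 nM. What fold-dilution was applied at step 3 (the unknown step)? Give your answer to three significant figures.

Step 1: 2 mL + 38 mL = 40 mL total → factor 40/2 = 20
Step 2: 4 mL brought to 32 mL → factor 32/4 = 8
Step 3: unknown factor x
Step 4: 0.4 mL + 9.6 mL = 10 mL total → factor 10/0.4 = 25
Step 5: 50-fold → factor 50
Step 6: 500 μL brought to 10 mL → factor 10000/500 = 20
Product of known-step factors = 4 × 10^6
Overall factor = 5.00 mM / (0.156 nM) = 3.2051 × 10^7
x = 3.2051 × 10^7 / 4 × 10^6 = 8.01

8.01-fold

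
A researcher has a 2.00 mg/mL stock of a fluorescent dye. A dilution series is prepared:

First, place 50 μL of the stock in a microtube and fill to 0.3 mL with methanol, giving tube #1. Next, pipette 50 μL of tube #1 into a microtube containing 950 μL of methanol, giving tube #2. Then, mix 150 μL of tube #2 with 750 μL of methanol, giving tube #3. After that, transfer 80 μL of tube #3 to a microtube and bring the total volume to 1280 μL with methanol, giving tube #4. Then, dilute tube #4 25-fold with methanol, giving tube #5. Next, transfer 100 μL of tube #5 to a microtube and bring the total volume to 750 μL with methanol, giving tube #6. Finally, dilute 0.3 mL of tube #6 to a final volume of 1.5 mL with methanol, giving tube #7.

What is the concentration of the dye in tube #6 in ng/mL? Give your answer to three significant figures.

0.926 ng/mL

Step 1: 50 μL brought to 0.3 mL → factor 300/50 = 6
Step 2: 50 μL + 950 μL = 1000 μL total → factor 1000/50 = 20
Step 3: 150 μL + 750 μL = 900 μL total → factor 900/150 = 6
Step 4: 80 μL brought to 1280 μL → factor 1280/80 = 16
Step 5: 25-fold → factor 25
Step 6: 100 μL brought to 750 μL → factor 750/100 = 7.5
Dilution factor through tube #6 = 6 × 20 × 6 × 16 × 25 × 7.5 = 2.16 × 10^6
[tube #6] = 2.00 mg/mL / 2.16 × 10^6 = 9.259 × 10^-7 mg/mL = 0.926 ng/mL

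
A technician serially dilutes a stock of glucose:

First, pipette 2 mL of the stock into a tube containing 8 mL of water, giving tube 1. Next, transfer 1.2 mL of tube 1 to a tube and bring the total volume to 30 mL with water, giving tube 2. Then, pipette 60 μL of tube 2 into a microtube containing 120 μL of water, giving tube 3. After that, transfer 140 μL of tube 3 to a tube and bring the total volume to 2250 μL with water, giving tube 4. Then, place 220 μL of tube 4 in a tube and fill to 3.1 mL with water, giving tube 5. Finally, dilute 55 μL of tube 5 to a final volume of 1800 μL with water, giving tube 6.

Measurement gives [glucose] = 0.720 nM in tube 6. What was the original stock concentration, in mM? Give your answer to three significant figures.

Step 1: 2 mL + 8 mL = 10 mL total → factor 10/2 = 5
Step 2: 1.2 mL brought to 30 mL → factor 30/1.2 = 25
Step 3: 60 μL + 120 μL = 180 μL total → factor 180/60 = 3
Step 4: 140 μL brought to 2250 μL → factor 2250/140 = 16.071
Step 5: 220 μL brought to 3.1 mL → factor 3100/220 = 14.091
Step 6: 55 μL brought to 1800 μL → factor 1800/55 = 32.727
Overall dilution factor = 5 × 25 × 3 × 16.071 × 14.091 × 32.727 = 2.7793 × 10^6
Stock = 0.720 nM × 2.7793 × 10^6 = 2.001 × 10^6 nM = 2.00 mM

2.00 mM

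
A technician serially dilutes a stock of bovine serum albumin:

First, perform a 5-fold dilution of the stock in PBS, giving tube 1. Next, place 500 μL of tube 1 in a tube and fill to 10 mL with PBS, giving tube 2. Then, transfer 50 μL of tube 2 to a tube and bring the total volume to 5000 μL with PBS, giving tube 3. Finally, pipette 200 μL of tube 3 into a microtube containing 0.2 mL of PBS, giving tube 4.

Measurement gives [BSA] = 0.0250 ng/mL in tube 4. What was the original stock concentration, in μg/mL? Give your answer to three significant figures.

0.500 μg/mL

Step 1: 5-fold → factor 5
Step 2: 500 μL brought to 10 mL → factor 10000/500 = 20
Step 3: 50 μL brought to 5000 μL → factor 5000/50 = 100
Step 4: 200 μL + 0.2 mL = 400 μL total → factor 400/200 = 2
Overall dilution factor = 5 × 20 × 100 × 2 = 20000
Stock = 0.0250 ng/mL × 20000 = 500.0 ng/mL = 0.500 μg/mL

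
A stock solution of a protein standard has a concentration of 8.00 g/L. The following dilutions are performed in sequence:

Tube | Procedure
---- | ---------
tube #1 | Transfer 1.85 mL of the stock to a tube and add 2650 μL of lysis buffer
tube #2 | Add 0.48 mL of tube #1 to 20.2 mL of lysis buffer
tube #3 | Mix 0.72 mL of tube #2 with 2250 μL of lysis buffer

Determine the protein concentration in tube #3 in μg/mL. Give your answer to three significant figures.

Step 1: 1.85 mL + 2650 μL = 4.5 mL total → factor 4.5/1.85 = 2.4324
Step 2: 0.48 mL + 20.2 mL = 20.68 mL total → factor 20.68/0.48 = 43.083
Step 3: 0.72 mL + 2250 μL = 2.97 mL total → factor 2.97/0.72 = 4.125
Overall dilution factor = 2.4324 × 43.083 × 4.125 = 432.29
Final = 8.00 g/L / 432.29 = 0.01851 g/L = 18.5 μg/mL

18.5 μg/mL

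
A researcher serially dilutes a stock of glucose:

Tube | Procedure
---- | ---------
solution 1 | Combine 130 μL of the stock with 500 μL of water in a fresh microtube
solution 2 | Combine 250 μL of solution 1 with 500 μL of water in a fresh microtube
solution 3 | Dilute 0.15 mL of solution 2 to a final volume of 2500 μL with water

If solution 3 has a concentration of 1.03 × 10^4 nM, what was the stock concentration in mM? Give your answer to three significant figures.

2.50 mM

Step 1: 130 μL + 500 μL = 630 μL total → factor 630/130 = 4.8462
Step 2: 250 μL + 500 μL = 750 μL total → factor 750/250 = 3
Step 3: 0.15 mL brought to 2500 μL → factor 2.5/0.15 = 16.667
Overall dilution factor = 4.8462 × 3 × 16.667 = 242.31
Stock = 1.03 × 10^4 nM × 242.31 = 2.496 × 10^6 nM = 2.50 mM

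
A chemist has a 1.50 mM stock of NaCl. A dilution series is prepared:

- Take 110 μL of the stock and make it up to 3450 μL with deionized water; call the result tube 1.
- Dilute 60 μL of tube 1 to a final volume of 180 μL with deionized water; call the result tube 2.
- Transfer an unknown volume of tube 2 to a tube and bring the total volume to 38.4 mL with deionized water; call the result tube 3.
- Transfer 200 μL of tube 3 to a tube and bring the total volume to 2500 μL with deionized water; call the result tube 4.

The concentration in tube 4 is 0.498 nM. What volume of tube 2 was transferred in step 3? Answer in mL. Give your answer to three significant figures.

Step 1: 110 μL brought to 3450 μL → factor 3450/110 = 31.364
Step 2: 60 μL brought to 180 μL → factor 180/60 = 3
Step 3: v brought to 38.4 mL → factor = 38.4 mL/v
Step 4: 200 μL brought to 2500 μL → factor 2500/200 = 12.5
Product of known-step factors = 1176.1
Overall factor = 1.50 mM / (0.498 nM) = 3.012 × 10^6
Step-3 factor = 3.012 × 10^6 / 1176.1 = 2561
v = 38.4 mL / 2561 = 0.0150 mL

0.0150 mL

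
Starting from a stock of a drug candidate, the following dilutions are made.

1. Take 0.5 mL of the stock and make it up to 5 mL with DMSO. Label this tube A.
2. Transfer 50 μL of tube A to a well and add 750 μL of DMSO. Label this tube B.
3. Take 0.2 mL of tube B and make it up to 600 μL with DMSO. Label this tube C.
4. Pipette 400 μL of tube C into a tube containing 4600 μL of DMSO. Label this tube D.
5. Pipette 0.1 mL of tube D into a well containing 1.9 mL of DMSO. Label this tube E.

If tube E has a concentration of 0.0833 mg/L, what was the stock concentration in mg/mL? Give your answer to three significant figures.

10.0 mg/mL

Step 1: 0.5 mL brought to 5 mL → factor 5/0.5 = 10
Step 2: 50 μL + 750 μL = 800 μL total → factor 800/50 = 16
Step 3: 0.2 mL brought to 600 μL → factor 0.6/0.2 = 3
Step 4: 400 μL + 4600 μL = 5000 μL total → factor 5000/400 = 12.5
Step 5: 0.1 mL + 1.9 mL = 2 mL total → factor 2/0.1 = 20
Overall dilution factor = 10 × 16 × 3 × 12.5 × 20 = 1.2 × 10^5
Stock = 0.0833 mg/L × 1.2 × 10^5 = 9996 mg/L = 10.0 mg/mL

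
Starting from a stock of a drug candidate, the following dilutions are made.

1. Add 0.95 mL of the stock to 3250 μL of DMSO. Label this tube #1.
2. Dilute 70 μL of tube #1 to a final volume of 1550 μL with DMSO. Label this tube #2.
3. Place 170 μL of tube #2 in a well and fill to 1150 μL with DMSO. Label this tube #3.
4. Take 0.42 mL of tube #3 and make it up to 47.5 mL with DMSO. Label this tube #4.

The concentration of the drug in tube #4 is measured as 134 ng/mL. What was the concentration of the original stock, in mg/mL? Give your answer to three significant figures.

Step 1: 0.95 mL + 3250 μL = 4.2 mL total → factor 4.2/0.95 = 4.4211
Step 2: 70 μL brought to 1550 μL → factor 1550/70 = 22.143
Step 3: 170 μL brought to 1150 μL → factor 1150/170 = 6.7647
Step 4: 0.42 mL brought to 47.5 mL → factor 47.5/0.42 = 113.1
Overall dilution factor = 4.4211 × 22.143 × 6.7647 × 113.1 = 74895
Stock = 134 ng/mL × 74895 = 1.004 × 10^7 ng/mL = 10.0 mg/mL

10.0 mg/mL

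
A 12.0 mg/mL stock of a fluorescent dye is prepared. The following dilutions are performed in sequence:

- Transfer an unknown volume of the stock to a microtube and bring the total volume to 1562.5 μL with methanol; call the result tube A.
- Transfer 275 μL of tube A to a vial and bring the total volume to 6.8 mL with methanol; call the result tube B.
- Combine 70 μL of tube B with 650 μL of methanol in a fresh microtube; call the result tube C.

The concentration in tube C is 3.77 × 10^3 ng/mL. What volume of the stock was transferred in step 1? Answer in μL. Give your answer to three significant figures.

Step 1: v brought to 1562.5 μL → factor = 1562.5 μL/v
Step 2: 275 μL brought to 6.8 mL → factor 6800/275 = 24.727
Step 3: 70 μL + 650 μL = 720 μL total → factor 720/70 = 10.286
Product of known-step factors = 254.34
Overall factor = 12.0 mg/mL / (3.77 × 10^3 ng/mL) = 3183
Step-1 factor = 3183 / 254.34 = 12.515
v = 1562.5 μL / 12.515 = 125 μL

125 μL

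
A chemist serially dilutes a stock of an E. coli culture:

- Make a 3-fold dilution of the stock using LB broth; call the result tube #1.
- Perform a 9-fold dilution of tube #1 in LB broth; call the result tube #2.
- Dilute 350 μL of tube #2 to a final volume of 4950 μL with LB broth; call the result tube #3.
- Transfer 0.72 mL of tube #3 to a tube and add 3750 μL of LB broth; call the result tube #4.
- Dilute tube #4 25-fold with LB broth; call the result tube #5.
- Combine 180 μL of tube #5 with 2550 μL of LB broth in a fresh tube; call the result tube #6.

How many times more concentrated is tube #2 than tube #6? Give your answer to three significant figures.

3.33 × 10^4

Step 1: 3-fold → factor 3
Step 2: 9-fold → factor 9
Step 3: 350 μL brought to 4950 μL → factor 4950/350 = 14.143
Step 4: 0.72 mL + 3750 μL = 4.47 mL total → factor 4.47/0.72 = 6.2083
Step 5: 25-fold → factor 25
Step 6: 180 μL + 2550 μL = 2730 μL total → factor 2730/180 = 15.167
Dilution factor to tube #2 = 27; to tube #6 = 8.9889 × 10^5
[tube #2]/[tube #6] = (factor to tube #6)/(factor to tube #2) = 8.9889 × 10^5/27 = 3.33 × 10^4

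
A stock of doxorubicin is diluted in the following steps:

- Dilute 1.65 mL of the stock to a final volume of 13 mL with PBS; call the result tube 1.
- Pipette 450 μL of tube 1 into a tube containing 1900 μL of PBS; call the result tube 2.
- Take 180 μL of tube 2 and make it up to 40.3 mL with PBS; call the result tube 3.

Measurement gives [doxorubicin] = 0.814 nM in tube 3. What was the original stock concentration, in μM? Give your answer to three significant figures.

Step 1: 1.65 mL brought to 13 mL → factor 13/1.65 = 7.8788
Step 2: 450 μL + 1900 μL = 2350 μL total → factor 2350/450 = 5.2222
Step 3: 180 μL brought to 40.3 mL → factor 40300/180 = 223.89
Overall dilution factor = 7.8788 × 5.2222 × 223.89 = 9211.9
Stock = 0.814 nM × 9211.9 = 7498 nM = 7.50 μM

7.50 μM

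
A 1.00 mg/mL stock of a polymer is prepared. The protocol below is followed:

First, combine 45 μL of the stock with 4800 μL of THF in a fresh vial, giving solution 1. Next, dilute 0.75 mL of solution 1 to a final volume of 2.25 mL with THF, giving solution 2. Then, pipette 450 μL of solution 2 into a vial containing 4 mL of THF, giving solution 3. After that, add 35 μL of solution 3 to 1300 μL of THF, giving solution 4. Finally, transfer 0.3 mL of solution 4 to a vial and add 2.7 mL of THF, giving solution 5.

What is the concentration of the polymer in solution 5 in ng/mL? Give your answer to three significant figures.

Step 1: 45 μL + 4800 μL = 4845 μL total → factor 4845/45 = 107.67
Step 2: 0.75 mL brought to 2.25 mL → factor 2.25/0.75 = 3
Step 3: 450 μL + 4 mL = 4450 μL total → factor 4450/450 = 9.8889
Step 4: 35 μL + 1300 μL = 1335 μL total → factor 1335/35 = 38.143
Step 5: 0.3 mL + 2.7 mL = 3 mL total → factor 3/0.3 = 10
Overall dilution factor = 107.67 × 3 × 9.8889 × 38.143 × 10 = 1.2183 × 10^6
Final = 1.00 mg/mL / 1.2183 × 10^6 = 8.208 × 10^-7 mg/mL = 0.821 ng/mL

0.821 ng/mL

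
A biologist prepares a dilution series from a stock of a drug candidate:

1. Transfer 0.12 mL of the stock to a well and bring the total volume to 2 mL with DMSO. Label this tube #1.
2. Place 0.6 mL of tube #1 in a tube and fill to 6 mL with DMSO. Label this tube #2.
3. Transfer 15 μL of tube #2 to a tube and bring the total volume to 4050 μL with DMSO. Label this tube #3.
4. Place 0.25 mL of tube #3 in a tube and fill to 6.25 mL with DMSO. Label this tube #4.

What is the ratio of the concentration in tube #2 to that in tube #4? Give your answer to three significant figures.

Step 1: 0.12 mL brought to 2 mL → factor 2/0.12 = 16.667
Step 2: 0.6 mL brought to 6 mL → factor 6/0.6 = 10
Step 3: 15 μL brought to 4050 μL → factor 4050/15 = 270
Step 4: 0.25 mL brought to 6.25 mL → factor 6.25/0.25 = 25
Dilution factor to tube #2 = 166.67; to tube #4 = 1.125 × 10^6
[tube #2]/[tube #4] = (factor to tube #4)/(factor to tube #2) = 1.125 × 10^6/166.67 = 6.75 × 10^3

6.75 × 10^3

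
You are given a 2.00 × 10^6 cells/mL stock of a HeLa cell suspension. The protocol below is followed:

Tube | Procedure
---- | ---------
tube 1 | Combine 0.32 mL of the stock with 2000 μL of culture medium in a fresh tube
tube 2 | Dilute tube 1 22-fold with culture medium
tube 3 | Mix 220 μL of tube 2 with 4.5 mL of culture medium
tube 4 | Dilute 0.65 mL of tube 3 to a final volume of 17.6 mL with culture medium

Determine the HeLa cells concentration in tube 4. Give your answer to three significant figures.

21.6 cells/mL

Step 1: 0.32 mL + 2000 μL = 2.32 mL total → factor 2.32/0.32 = 7.25
Step 2: 22-fold → factor 22
Step 3: 220 μL + 4.5 mL = 4720 μL total → factor 4720/220 = 21.455
Step 4: 0.65 mL brought to 17.6 mL → factor 17.6/0.65 = 27.077
Overall dilution factor = 7.25 × 22 × 21.455 × 27.077 = 92657
Final = 2.00 × 10^6 cells/mL / 92657 = 21.6 cells/mL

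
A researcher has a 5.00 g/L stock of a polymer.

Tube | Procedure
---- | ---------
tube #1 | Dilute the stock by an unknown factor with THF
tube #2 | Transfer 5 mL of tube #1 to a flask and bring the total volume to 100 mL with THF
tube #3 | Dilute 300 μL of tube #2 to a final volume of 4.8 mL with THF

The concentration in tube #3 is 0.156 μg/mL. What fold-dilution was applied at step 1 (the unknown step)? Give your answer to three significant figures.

Step 1: unknown factor x
Step 2: 5 mL brought to 100 mL → factor 100/5 = 20
Step 3: 300 μL brought to 4.8 mL → factor 4800/300 = 16
Product of known-step factors = 320
Overall factor = 5.00 g/L / (0.156 μg/mL) = 32051
x = 32051 / 320 = 100

100-fold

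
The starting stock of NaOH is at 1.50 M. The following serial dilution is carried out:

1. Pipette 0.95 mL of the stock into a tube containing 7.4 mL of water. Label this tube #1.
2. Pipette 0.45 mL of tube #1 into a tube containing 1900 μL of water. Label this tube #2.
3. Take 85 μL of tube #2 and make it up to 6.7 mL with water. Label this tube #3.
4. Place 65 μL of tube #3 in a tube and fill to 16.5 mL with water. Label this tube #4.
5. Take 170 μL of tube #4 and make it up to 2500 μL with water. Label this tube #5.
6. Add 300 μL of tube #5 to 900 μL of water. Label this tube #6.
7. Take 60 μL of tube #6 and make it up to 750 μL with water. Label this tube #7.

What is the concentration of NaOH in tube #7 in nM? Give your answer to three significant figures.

Step 1: 0.95 mL + 7.4 mL = 8.35 mL total → factor 8.35/0.95 = 8.7895
Step 2: 0.45 mL + 1900 μL = 2.35 mL total → factor 2.35/0.45 = 5.2222
Step 3: 85 μL brought to 6.7 mL → factor 6700/85 = 78.824
Step 4: 65 μL brought to 16.5 mL → factor 16500/65 = 253.85
Step 5: 170 μL brought to 2500 μL → factor 2500/170 = 14.706
Step 6: 300 μL + 900 μL = 1200 μL total → factor 1200/300 = 4
Step 7: 60 μL brought to 750 μL → factor 750/60 = 12.5
Overall dilution factor = 8.7895 × 5.2222 × 78.824 × 253.85 × 14.706 × 4 × 12.5 = 6.7531 × 10^8
Final = 1.50 M / 6.7531 × 10^8 = 2.221 × 10^-9 M = 2.22 nM

2.22 nM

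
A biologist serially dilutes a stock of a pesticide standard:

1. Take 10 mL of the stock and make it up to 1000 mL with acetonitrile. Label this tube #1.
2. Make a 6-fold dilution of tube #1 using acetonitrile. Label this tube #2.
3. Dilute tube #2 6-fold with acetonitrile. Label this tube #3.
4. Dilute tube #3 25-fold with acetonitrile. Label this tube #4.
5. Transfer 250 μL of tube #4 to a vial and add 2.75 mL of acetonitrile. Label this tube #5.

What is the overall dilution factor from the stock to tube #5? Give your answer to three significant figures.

1.08 × 10^6

Step 1: 10 mL brought to 1000 mL → factor 1000/10 = 100
Step 2: 6-fold → factor 6
Step 3: 6-fold → factor 6
Step 4: 25-fold → factor 25
Step 5: 250 μL + 2.75 mL = 3000 μL total → factor 3000/250 = 12
Overall dilution factor = 100 × 6 × 6 × 25 × 12 = 1.08 × 10^6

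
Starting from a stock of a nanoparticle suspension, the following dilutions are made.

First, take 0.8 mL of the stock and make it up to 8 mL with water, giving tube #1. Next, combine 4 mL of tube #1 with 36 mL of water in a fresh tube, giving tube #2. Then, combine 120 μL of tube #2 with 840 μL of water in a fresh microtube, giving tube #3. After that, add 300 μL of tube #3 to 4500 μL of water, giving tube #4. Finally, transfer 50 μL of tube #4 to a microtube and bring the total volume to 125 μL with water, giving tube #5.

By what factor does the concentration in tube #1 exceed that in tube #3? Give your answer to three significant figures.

80.0

Step 1: 0.8 mL brought to 8 mL → factor 8/0.8 = 10
Step 2: 4 mL + 36 mL = 40 mL total → factor 40/4 = 10
Step 3: 120 μL + 840 μL = 960 μL total → factor 960/120 = 8
Dilution factor to tube #1 = 10; to tube #3 = 800
[tube #1]/[tube #3] = (factor to tube #3)/(factor to tube #1) = 800/10 = 80.0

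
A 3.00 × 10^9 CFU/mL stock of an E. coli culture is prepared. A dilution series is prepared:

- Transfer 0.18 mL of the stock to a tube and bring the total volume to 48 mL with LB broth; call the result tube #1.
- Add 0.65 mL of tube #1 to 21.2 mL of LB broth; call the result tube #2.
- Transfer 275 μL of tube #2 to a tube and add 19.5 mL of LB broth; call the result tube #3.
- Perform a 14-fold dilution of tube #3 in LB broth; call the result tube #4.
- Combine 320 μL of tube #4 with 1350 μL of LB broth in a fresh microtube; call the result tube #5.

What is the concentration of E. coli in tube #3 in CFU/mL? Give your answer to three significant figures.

Step 1: 0.18 mL brought to 48 mL → factor 48/0.18 = 266.67
Step 2: 0.65 mL + 21.2 mL = 21.85 mL total → factor 21.85/0.65 = 33.615
Step 3: 275 μL + 19.5 mL = 19775 μL total → factor 19775/275 = 71.909
Dilution factor through tube #3 = 266.67 × 33.615 × 71.909 = 6.446 × 10^5
[tube #3] = 3.00 × 10^9 CFU/mL / 6.446 × 10^5 = 4.65 × 10^3 CFU/mL

4.65 × 10^3 CFU/mL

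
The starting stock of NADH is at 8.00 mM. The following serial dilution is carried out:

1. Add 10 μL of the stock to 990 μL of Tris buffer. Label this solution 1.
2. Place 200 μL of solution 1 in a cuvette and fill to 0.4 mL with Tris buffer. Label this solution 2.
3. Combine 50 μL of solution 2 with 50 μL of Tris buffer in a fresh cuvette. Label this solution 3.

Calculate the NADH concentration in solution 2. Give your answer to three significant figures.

0.0400 mM

Step 1: 10 μL + 990 μL = 1000 μL total → factor 1000/10 = 100
Step 2: 200 μL brought to 0.4 mL → factor 400/200 = 2
Dilution factor through solution 2 = 100 × 2 = 200
[solution 2] = 8.00 mM / 200 = 0.0400 mM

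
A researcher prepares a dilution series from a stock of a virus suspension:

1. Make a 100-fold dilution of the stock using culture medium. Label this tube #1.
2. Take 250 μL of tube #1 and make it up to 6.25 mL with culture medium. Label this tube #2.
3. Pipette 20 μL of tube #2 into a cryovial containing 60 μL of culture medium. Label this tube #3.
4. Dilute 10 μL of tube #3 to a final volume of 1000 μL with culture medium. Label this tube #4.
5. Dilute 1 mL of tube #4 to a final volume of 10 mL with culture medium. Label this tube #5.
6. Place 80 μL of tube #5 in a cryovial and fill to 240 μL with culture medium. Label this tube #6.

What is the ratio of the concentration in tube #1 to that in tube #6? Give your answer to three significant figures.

Step 1: 100-fold → factor 100
Step 2: 250 μL brought to 6.25 mL → factor 6250/250 = 25
Step 3: 20 μL + 60 μL = 80 μL total → factor 80/20 = 4
Step 4: 10 μL brought to 1000 μL → factor 1000/10 = 100
Step 5: 1 mL brought to 10 mL → factor 10/1 = 10
Step 6: 80 μL brought to 240 μL → factor 240/80 = 3
Dilution factor to tube #1 = 100; to tube #6 = 3 × 10^7
[tube #1]/[tube #6] = (factor to tube #6)/(factor to tube #1) = 3 × 10^7/100 = 3.00 × 10^5

3.00 × 10^5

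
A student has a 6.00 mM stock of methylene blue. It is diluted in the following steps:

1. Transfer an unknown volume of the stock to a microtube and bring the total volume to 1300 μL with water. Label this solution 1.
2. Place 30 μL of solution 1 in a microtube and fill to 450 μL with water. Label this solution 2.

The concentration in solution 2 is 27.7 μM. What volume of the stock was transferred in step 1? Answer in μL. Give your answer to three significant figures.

90.0 μL

Step 1: v brought to 1300 μL → factor = 1300 μL/v
Step 2: 30 μL brought to 450 μL → factor 450/30 = 15
Product of known-step factors = 15
Overall factor = 6.00 mM / (27.7 μM) = 216.61
Step-1 factor = 216.61 / 15 = 14.44
v = 1300 μL / 14.44 = 90.0 μL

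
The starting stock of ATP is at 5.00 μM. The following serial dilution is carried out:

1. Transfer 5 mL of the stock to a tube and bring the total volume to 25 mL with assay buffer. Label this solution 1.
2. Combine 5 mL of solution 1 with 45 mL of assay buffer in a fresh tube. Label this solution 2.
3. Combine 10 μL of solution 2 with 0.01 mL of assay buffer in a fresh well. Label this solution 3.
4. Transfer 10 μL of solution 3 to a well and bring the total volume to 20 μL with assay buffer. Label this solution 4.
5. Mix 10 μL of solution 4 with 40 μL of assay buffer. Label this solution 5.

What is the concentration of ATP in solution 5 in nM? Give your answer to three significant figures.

5.00 nM

Step 1: 5 mL brought to 25 mL → factor 25/5 = 5
Step 2: 5 mL + 45 mL = 50 mL total → factor 50/5 = 10
Step 3: 10 μL + 0.01 mL = 20 μL total → factor 20/10 = 2
Step 4: 10 μL brought to 20 μL → factor 20/10 = 2
Step 5: 10 μL + 40 μL = 50 μL total → factor 50/10 = 5
Overall dilution factor = 5 × 10 × 2 × 2 × 5 = 1000
Final = 5.00 μM / 1000 = 0.005000 μM = 5.00 nM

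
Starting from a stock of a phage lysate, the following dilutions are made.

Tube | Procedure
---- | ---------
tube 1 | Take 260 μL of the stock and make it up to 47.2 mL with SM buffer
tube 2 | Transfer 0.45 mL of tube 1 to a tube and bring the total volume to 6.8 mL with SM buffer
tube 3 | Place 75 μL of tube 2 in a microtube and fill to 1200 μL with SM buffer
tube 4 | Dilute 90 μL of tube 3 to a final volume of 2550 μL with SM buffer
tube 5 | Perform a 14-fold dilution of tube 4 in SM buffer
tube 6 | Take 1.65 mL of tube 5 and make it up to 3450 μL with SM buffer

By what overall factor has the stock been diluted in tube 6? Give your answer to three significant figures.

3.64 × 10^7

Step 1: 260 μL brought to 47.2 mL → factor 47200/260 = 181.54
Step 2: 0.45 mL brought to 6.8 mL → factor 6.8/0.45 = 15.111
Step 3: 75 μL brought to 1200 μL → factor 1200/75 = 16
Step 4: 90 μL brought to 2550 μL → factor 2550/90 = 28.333
Step 5: 14-fold → factor 14
Step 6: 1.65 mL brought to 3450 μL → factor 3.45/1.65 = 2.0909
Overall dilution factor = 181.54 × 15.111 × 16 × 28.333 × 14 × 2.0909 = 3.6404 × 10^7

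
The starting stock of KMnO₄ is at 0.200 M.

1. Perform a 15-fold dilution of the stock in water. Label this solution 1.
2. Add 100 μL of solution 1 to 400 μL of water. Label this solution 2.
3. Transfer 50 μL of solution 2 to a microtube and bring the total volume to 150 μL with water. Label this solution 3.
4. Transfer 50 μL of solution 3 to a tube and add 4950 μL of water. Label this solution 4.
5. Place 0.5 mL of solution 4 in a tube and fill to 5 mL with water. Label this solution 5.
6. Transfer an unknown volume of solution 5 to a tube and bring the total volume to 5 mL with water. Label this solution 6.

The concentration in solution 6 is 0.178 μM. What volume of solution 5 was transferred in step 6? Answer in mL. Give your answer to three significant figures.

1.00 mL

Step 1: 15-fold → factor 15
Step 2: 100 μL + 400 μL = 500 μL total → factor 500/100 = 5
Step 3: 50 μL brought to 150 μL → factor 150/50 = 3
Step 4: 50 μL + 4950 μL = 5000 μL total → factor 5000/50 = 100
Step 5: 0.5 mL brought to 5 mL → factor 5/0.5 = 10
Step 6: v brought to 5 mL → factor = 5 mL/v
Product of known-step factors = 2.25 × 10^5
Overall factor = 0.200 M / (0.178 μM) = 1.1236 × 10^6
Step-6 factor = 1.1236 × 10^6 / 2.25 × 10^5 = 4.9938
v = 5 mL / 4.9938 = 1.00 mL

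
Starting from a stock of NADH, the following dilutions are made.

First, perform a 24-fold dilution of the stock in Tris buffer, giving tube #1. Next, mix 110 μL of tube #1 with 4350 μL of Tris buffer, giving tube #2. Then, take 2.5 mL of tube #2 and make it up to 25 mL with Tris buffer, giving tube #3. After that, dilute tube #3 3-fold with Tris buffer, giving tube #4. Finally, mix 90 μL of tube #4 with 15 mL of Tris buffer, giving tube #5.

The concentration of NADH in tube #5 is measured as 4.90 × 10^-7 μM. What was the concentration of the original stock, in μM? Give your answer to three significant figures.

Step 1: 24-fold → factor 24
Step 2: 110 μL + 4350 μL = 4460 μL total → factor 4460/110 = 40.545
Step 3: 2.5 mL brought to 25 mL → factor 25/2.5 = 10
Step 4: 3-fold → factor 3
Step 5: 90 μL + 15 mL = 15090 μL total → factor 15090/90 = 167.67
Overall dilution factor = 24 × 40.545 × 10 × 3 × 167.67 = 4.8946 × 10^6
Stock = 4.90 × 10^-7 μM × 4.8946 × 10^6 = 2.40 μM

2.40 μM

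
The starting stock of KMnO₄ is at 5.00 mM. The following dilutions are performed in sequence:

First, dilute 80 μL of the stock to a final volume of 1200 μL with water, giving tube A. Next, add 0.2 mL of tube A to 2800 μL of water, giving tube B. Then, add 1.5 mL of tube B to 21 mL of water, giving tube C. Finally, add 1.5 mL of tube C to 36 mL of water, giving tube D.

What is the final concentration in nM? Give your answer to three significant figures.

59.3 nM

Step 1: 80 μL brought to 1200 μL → factor 1200/80 = 15
Step 2: 0.2 mL + 2800 μL = 3 mL total → factor 3/0.2 = 15
Step 3: 1.5 mL + 21 mL = 22.5 mL total → factor 22.5/1.5 = 15
Step 4: 1.5 mL + 36 mL = 37.5 mL total → factor 37.5/1.5 = 25
Overall dilution factor = 15 × 15 × 15 × 25 = 84375
Final = 5.00 mM / 84375 = 5.926 × 10^-5 mM = 59.3 nM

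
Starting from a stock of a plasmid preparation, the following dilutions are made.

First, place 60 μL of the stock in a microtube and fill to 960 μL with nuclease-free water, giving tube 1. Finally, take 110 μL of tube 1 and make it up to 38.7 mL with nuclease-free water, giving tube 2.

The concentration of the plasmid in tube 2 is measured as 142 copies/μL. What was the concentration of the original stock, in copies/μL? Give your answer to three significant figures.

Step 1: 60 μL brought to 960 μL → factor 960/60 = 16
Step 2: 110 μL brought to 38.7 mL → factor 38700/110 = 351.82
Overall dilution factor = 16 × 351.82 = 5629.1
Stock = 142 copies/μL × 5629.1 = 7.99 × 10^5 copies/μL

7.99 × 10^5 copies/μL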